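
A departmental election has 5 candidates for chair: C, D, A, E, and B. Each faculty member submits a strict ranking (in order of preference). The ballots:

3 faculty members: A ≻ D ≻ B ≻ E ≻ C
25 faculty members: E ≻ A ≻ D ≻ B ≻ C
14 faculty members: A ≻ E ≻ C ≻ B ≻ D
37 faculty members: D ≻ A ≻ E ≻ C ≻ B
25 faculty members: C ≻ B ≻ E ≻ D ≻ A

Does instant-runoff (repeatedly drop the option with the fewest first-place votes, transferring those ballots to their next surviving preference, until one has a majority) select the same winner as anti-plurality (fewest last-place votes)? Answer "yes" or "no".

Instant-runoff — R1 C 25, D 37, A 17, E 25, B 0 (B out); R2 C 25, D 37, A 17, E 25 (A out); R3 C 25, D 40, E 39 (C out); R4 D 40, E 64 (E winner). Winner: E.
Anti-plurality — last-place votes: C 28, D 14, A 25, E 0, B 37. Winner: E.
The two methods agree.

yes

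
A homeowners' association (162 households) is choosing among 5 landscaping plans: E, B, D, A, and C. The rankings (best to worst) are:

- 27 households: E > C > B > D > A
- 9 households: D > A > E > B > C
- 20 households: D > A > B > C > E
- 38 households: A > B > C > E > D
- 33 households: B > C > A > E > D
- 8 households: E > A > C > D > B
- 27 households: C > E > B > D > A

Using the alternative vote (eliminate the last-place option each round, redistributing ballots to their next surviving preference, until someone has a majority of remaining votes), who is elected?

A

Round 1: E 35, B 33, D 29, A 38, C 27. Eliminate C.
Round 2: E 62, B 33, D 29, A 38. Eliminate D.
Round 3: E 62, B 33, A 67. Eliminate B.
Round 4: E 62, A 100. A has a majority.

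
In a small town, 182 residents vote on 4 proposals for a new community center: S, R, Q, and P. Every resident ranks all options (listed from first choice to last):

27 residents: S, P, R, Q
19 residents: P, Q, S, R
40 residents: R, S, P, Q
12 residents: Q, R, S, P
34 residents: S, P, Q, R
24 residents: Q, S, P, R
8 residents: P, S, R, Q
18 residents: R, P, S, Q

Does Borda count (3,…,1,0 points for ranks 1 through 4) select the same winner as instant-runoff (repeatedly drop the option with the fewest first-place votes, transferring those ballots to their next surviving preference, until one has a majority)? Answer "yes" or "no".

yes

Borda — scores: S 376, R 233, Q 180, P 303. Winner: S.
Instant-runoff — R1 S 61, R 58, Q 36, P 27 (P out); R2 S 69, R 58, Q 55 (Q out); R3 S 112, R 70 (S winner). Winner: S.
The two methods agree.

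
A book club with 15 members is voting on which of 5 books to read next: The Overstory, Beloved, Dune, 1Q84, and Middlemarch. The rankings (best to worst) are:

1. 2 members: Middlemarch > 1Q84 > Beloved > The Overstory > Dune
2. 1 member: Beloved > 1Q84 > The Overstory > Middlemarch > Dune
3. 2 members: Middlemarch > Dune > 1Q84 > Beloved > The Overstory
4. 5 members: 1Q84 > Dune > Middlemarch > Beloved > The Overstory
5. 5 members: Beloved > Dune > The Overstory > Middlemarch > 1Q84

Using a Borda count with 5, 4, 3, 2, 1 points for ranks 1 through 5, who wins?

Dune

The Overstory: 2·2 + 1·3 + 2·1 + 5·1 + 5·3 = 29
Beloved: 2·3 + 1·5 + 2·2 + 5·2 + 5·5 = 50
Dune: 2·1 + 1·1 + 2·4 + 5·4 + 5·4 = 51
1Q84: 2·4 + 1·4 + 2·3 + 5·5 + 5·1 = 48
Middlemarch: 2·5 + 1·2 + 2·5 + 5·3 + 5·2 = 47
Dune has the highest Borda score (51).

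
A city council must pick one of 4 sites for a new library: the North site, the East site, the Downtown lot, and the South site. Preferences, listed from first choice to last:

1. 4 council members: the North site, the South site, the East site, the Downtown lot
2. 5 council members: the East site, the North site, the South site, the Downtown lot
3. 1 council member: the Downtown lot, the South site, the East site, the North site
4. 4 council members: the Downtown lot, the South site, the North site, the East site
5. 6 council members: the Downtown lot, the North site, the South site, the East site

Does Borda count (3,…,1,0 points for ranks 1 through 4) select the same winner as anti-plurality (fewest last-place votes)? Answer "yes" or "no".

no

Borda — scores: the North site 38, the East site 20, the Downtown lot 33, the South site 29. Winner: the North site.
Anti-plurality — last-place votes: the North site 1, the East site 10, the Downtown lot 9, the South site 0. Winner: the South site.
The two methods disagree.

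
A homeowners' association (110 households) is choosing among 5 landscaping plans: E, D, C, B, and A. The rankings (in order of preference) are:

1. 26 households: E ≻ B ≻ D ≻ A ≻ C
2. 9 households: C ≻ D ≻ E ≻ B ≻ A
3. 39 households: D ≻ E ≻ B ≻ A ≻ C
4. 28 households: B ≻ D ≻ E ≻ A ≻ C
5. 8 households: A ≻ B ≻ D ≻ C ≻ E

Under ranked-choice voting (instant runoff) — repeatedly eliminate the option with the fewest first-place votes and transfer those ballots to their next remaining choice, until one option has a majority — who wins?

Round 1: E 26, D 39, C 9, B 28, A 8. Eliminate A.
Round 2: E 26, D 39, C 9, B 36. Eliminate C.
Round 3: E 26, D 48, B 36. Eliminate E.
Round 4: D 48, B 62. B has a majority.

B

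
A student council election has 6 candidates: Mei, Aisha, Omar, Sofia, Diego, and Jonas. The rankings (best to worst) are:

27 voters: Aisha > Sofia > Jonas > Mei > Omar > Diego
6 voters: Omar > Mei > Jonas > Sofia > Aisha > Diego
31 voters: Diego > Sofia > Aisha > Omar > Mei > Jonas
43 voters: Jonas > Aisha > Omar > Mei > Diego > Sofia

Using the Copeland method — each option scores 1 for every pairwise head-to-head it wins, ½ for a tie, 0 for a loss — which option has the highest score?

Mei: beats Diego; loses to Aisha, Omar, Sofia, and Jonas → score 1.
Aisha: beats Mei, Omar, Sofia, Diego, and Jonas → score 5.
Omar: beats Mei and Diego; loses to Aisha, Sofia, and Jonas → score 2.
Sofia: beats Mei, Omar, and Jonas; loses to Aisha and Diego → score 3.
Diego: beats Sofia; loses to Mei, Aisha, Omar, and Jonas → score 1.
Jonas: beats Mei, Omar, and Diego; loses to Aisha and Sofia → score 3.
Aisha has the best pairwise record.

Aisha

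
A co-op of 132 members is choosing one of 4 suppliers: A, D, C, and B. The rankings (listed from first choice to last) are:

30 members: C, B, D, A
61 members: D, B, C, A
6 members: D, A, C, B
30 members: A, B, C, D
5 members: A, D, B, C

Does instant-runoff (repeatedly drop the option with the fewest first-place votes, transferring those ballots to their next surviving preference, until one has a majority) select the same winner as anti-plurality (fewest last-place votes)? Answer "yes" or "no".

Instant-runoff — R1 A 35, D 67, C 30, B 0 (D winner). Winner: D.
Anti-plurality — last-place votes: A 91, D 30, C 5, B 6. Winner: C.
The two methods disagree.

no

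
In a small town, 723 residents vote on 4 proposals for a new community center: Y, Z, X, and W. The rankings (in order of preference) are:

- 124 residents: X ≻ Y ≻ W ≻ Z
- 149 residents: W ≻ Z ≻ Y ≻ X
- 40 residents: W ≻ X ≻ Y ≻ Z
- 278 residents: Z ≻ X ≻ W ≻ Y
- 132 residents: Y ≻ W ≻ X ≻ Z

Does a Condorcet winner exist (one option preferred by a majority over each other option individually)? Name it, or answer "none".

Checking pairwise contests:
Z beats Y 427–296.
W beats Z 445–278.
Z beats X 427–296.
X beats W 402–321.
Every option loses at least one head-to-head, so there is no Condorcet winner.

none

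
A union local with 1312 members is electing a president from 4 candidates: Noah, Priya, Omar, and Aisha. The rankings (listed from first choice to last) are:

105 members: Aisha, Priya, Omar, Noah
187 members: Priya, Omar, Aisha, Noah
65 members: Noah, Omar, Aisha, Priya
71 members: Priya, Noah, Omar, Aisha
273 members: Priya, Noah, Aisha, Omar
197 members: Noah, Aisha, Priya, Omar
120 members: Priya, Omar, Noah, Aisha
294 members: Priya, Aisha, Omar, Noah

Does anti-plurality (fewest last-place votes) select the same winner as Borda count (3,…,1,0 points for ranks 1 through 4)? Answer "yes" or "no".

Anti-plurality — last-place votes: Noah 586, Priya 65, Omar 470, Aisha 191. Winner: Priya.
Borda — scores: Noah 1594, Priya 3242, Omar 1214, Aisha 1822. Winner: Priya.
The two methods agree.

yes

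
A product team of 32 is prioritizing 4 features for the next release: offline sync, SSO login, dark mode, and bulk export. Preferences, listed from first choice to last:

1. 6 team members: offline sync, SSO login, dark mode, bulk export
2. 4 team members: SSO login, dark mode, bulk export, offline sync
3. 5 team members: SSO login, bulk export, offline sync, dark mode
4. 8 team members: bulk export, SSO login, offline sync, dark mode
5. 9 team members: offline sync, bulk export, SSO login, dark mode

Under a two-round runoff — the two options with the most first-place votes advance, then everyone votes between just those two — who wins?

Round 1 first-place votes: offline sync 15, SSO login 9, dark mode 0, bulk export 8.
offline sync and SSO login advance.
Runoff: offline sync is preferred to SSO login by 15 voters; SSO login by 17.
SSO login wins the runoff.

SSO login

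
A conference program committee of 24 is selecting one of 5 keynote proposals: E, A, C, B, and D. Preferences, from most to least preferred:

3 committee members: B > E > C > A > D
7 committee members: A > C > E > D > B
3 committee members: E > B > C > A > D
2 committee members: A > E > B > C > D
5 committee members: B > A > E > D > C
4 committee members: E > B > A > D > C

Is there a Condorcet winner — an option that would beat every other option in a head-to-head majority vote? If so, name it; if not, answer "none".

Checking pairwise contests:
A beats E 14–10.
B beats A 15–9.
E beats C 17–7.
E beats B 16–8.
E beats D 24–0.
Every option loses at least one head-to-head, so there is no Condorcet winner.

none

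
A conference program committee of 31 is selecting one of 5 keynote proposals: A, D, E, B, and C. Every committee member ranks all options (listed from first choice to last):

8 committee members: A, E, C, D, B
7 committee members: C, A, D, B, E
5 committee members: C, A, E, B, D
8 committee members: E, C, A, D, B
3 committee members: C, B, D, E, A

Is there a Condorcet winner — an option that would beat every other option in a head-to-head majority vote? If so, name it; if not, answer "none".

none

Checking pairwise contests:
C beats A 23–8.
A beats D 28–3.
A beats E 20–11.
A beats B 28–3.
E beats C 16–15.
Every option loses at least one head-to-head, so there is no Condorcet winner.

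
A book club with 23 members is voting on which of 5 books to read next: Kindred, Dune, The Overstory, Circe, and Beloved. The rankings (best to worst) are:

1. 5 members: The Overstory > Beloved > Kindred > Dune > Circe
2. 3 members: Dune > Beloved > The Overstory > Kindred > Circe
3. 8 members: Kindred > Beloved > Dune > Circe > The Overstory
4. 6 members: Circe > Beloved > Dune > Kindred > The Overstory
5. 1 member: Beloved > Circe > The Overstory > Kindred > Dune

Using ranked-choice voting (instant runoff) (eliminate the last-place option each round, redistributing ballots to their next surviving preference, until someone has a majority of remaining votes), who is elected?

Kindred

Round 1: Kindred 8, Dune 3, The Overstory 5, Circe 6, Beloved 1. Eliminate Beloved.
Round 2: Kindred 8, Dune 3, The Overstory 5, Circe 7. Eliminate Dune.
Round 3: Kindred 8, The Overstory 8, Circe 7. Eliminate Circe.
Round 4: Kindred 14, The Overstory 9. Kindred has a majority.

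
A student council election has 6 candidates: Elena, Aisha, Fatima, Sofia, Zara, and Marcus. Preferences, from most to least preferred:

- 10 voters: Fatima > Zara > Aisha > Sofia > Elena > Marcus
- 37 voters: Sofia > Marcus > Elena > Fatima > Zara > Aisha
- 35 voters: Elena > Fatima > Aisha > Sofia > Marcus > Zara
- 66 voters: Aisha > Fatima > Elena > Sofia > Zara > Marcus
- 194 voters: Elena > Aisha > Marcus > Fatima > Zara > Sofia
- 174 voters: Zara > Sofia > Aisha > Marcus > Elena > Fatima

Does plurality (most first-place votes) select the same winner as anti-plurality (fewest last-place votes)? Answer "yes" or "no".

yes

Plurality — first-place votes: Elena 229, Aisha 66, Fatima 10, Sofia 37, Zara 174, Marcus 0. Winner: Elena.
Anti-plurality — last-place votes: Elena 0, Aisha 37, Fatima 174, Sofia 194, Zara 35, Marcus 76. Winner: Elena.
The two methods agree.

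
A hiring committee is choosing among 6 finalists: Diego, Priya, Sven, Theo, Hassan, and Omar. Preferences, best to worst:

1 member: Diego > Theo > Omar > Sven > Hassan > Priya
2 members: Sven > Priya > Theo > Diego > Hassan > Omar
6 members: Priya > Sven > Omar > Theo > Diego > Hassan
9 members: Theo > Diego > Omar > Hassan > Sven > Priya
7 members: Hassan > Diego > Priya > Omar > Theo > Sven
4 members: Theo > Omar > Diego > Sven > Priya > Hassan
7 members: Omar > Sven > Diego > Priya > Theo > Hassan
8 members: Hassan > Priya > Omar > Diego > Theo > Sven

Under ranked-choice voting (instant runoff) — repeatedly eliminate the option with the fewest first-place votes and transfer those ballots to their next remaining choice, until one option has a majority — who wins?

Round 1: Diego 1, Priya 6, Sven 2, Theo 13, Hassan 15, Omar 7. Eliminate Diego.
Round 2: Priya 6, Sven 2, Theo 14, Hassan 15, Omar 7. Eliminate Sven.
Round 3: Priya 8, Theo 14, Hassan 15, Omar 7. Eliminate Omar.
Round 4: Priya 15, Theo 14, Hassan 15. Eliminate Theo.
Round 5: Priya 19, Hassan 25. Hassan has a majority.

Hassan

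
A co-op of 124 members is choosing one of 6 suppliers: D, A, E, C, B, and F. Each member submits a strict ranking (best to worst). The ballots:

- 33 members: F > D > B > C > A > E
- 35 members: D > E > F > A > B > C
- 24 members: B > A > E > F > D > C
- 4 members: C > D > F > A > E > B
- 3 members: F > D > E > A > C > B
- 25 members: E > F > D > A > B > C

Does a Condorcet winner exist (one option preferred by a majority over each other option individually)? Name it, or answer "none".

none

Checking pairwise contests:
F beats D 85–39.
D beats A 100–24.
D beats E 75–49.
D beats C 120–4.
D beats B 100–24.
E beats F 84–40.
Every option loses at least one head-to-head, so there is no Condorcet winner.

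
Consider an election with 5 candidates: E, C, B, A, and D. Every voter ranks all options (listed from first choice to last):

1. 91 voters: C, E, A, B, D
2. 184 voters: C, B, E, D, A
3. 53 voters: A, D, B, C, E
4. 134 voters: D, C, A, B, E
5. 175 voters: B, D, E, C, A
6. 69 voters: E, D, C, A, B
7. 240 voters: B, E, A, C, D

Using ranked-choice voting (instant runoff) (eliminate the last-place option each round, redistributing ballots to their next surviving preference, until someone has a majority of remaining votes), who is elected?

C

Round 1: E 69, C 275, B 415, A 53, D 134. Eliminate A.
Round 2: E 69, C 275, B 415, D 187. Eliminate E.
Round 3: C 275, B 415, D 256. Eliminate D.
Round 4: C 478, B 468. C has a majority.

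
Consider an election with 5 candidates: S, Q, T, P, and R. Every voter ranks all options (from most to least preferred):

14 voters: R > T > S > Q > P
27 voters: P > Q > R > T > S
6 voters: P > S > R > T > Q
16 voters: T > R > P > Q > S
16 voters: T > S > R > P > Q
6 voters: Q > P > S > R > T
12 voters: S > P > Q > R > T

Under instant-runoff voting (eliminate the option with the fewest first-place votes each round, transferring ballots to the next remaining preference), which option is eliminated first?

Q

Round 1: S 12, Q 6, T 32, P 33, R 14. Eliminate Q.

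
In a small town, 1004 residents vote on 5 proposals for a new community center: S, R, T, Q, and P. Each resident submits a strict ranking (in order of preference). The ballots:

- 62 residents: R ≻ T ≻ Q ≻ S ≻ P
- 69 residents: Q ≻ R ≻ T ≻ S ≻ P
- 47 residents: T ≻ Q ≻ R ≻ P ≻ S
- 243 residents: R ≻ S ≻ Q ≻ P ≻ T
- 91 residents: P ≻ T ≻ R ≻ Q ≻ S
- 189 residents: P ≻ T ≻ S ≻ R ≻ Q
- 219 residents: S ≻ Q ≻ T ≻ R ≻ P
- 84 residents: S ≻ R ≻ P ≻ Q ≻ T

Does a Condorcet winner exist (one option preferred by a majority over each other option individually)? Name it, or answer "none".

Checking pairwise contests:
R beats S 512–492.
T beats R 546–458.
S beats T 546–458.
S beats Q 735–269.
S beats P 677–327.
Every option loses at least one head-to-head, so there is no Condorcet winner.

none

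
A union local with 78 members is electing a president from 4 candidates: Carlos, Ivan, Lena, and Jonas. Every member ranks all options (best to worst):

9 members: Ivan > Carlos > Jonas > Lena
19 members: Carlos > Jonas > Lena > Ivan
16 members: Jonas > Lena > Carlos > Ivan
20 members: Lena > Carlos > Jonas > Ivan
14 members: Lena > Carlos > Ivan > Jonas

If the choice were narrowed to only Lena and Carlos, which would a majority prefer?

Lena

Voters preferring Lena to Carlos: 50; preferring Carlos to Lena: 28.
Lena wins the head-to-head.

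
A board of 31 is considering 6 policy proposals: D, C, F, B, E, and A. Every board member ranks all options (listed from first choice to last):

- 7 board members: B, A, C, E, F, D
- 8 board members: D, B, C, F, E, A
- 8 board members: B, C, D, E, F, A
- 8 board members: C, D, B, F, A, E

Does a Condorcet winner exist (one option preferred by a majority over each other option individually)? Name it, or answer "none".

none

Checking pairwise contests:
C beats D 23–8.
B beats C 23–8.
D beats F 24–7.
D beats B 16–15.
D beats E 24–7.
D beats A 24–7.
Every option loses at least one head-to-head, so there is no Condorcet winner.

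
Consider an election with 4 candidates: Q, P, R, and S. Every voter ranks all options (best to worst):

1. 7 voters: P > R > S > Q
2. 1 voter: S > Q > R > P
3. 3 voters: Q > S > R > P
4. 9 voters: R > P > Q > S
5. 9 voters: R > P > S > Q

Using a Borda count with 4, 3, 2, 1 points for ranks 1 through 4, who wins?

R

Q: 7·1 + 1·3 + 3·4 + 9·2 + 9·1 = 49
P: 7·4 + 1·1 + 3·1 + 9·3 + 9·3 = 86
R: 7·3 + 1·2 + 3·2 + 9·4 + 9·4 = 101
S: 7·2 + 1·4 + 3·3 + 9·1 + 9·2 = 54
R has the highest Borda score (101).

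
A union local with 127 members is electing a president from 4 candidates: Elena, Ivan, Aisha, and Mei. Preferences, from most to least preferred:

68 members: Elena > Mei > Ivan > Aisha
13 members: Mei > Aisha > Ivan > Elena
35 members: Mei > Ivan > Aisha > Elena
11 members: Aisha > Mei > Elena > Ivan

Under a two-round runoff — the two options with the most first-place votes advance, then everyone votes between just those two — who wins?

Round 1 first-place votes: Elena 68, Ivan 0, Aisha 11, Mei 48.
Elena and Mei advance.
Runoff: Elena is preferred to Mei by 68 voters; Mei by 59.
Elena wins the runoff.

Elena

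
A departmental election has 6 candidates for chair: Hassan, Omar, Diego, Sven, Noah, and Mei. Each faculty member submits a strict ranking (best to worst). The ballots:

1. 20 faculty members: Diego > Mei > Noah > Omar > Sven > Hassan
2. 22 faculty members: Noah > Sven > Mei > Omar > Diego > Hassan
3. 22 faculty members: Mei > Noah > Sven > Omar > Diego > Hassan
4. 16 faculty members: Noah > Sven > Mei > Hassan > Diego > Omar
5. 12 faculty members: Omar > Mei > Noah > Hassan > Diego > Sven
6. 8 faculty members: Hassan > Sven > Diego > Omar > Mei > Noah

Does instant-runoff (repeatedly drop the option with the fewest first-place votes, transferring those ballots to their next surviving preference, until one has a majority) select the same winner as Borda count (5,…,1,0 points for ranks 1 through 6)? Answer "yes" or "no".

no

Instant-runoff — R1 Hassan 8, Omar 12, Diego 20, Sven 0, Noah 38, Mei 22 (Sven out); R2 Hassan 8, Omar 12, Diego 20, Noah 38, Mei 22 (Hassan out); R3 Omar 12, Diego 28, Noah 38, Mei 22 (Omar out); R4 Diego 28, Noah 38, Mei 34 (Diego out); R5 Noah 38, Mei 62 (Mei winner). Winner: Mei.
Borda — scores: Hassan 96, Omar 204, Diego 196, Sven 270, Noah 374, Mei 360. Winner: Noah.
The two methods disagree.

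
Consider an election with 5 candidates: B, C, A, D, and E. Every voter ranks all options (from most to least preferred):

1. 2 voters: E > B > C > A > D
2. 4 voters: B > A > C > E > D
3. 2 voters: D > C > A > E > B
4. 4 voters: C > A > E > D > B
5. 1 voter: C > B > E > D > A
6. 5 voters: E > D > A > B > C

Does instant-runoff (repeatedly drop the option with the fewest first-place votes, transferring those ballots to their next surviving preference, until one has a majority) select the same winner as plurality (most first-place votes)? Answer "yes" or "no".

no

Instant-runoff — R1 B 4, C 5, A 0, D 2, E 7 (A out); R2 B 4, C 5, D 2, E 7 (D out); R3 B 4, C 7, E 7 (B out); R4 C 11, E 7 (C winner). Winner: C.
Plurality — first-place votes: B 4, C 5, A 0, D 2, E 7. Winner: E.
The two methods disagree.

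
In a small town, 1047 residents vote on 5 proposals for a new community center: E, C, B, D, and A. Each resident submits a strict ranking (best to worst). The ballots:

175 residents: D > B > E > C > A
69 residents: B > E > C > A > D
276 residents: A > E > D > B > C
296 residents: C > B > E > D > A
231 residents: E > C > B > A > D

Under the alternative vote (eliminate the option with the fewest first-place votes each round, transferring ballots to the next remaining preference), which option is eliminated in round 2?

Round 1: E 231, C 296, B 69, D 175, A 276. Eliminate B.
Round 2: E 300, C 296, D 175, A 276. Eliminate D.

D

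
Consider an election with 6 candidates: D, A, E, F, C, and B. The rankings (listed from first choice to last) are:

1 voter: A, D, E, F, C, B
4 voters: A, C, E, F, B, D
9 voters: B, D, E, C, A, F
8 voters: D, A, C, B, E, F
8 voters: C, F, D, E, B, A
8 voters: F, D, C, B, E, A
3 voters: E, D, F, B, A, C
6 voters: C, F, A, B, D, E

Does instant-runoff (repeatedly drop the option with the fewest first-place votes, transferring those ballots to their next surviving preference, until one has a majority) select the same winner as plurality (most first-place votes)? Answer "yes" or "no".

no

Instant-runoff — R1 D 8, A 5, E 3, F 8, C 14, B 9 (E out); R2 D 11, A 5, F 8, C 14, B 9 (A out); R3 D 12, F 8, C 18, B 9 (F out); R4 D 20, C 18, B 9 (B out); R5 D 29, C 18 (D winner). Winner: D.
Plurality — first-place votes: D 8, A 5, E 3, F 8, C 14, B 9. Winner: C.
The two methods disagree.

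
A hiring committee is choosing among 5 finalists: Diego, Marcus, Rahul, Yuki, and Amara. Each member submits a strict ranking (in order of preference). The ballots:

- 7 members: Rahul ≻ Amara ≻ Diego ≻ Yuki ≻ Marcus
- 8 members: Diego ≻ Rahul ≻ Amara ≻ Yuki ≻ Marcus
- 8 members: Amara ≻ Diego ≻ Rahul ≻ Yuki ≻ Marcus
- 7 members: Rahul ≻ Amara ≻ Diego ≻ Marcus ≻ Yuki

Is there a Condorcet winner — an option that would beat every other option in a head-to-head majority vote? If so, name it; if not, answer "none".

Checking pairwise contests:
Amara beats Diego 22–8.
Diego beats Marcus 30–0.
Diego beats Rahul 16–14.
Diego beats Yuki 30–0.
Rahul beats Amara 22–8.
Every option loses at least one head-to-head, so there is no Condorcet winner.

none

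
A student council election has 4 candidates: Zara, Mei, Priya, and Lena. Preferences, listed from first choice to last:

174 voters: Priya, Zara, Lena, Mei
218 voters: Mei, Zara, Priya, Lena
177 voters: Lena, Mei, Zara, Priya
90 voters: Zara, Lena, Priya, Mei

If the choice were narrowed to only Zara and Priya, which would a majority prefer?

Voters preferring Zara to Priya: 485; preferring Priya to Zara: 174.
Zara wins the head-to-head.

Zara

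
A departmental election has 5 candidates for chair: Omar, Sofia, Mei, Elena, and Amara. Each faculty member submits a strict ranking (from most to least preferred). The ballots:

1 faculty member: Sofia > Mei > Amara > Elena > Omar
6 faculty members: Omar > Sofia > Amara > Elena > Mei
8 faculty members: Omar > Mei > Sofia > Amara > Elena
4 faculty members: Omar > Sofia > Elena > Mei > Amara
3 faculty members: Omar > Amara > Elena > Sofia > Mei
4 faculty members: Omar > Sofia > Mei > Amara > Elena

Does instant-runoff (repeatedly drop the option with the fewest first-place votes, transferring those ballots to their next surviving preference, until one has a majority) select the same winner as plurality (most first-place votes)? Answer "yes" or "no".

Instant-runoff — R1 Omar 25, Sofia 1, Mei 0, Elena 0, Amara 0 (Omar winner). Winner: Omar.
Plurality — first-place votes: Omar 25, Sofia 1, Mei 0, Elena 0, Amara 0. Winner: Omar.
The two methods agree.

yes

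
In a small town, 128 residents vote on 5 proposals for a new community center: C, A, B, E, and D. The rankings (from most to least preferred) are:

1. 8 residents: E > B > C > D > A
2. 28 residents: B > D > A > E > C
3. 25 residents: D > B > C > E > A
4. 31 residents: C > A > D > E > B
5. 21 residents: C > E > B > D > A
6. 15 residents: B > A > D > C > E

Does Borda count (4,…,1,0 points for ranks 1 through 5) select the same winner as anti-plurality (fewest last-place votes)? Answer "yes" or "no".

no

Borda — scores: C 289, A 194, B 313, E 179, D 305. Winner: B.
Anti-plurality — last-place votes: C 28, A 54, B 31, E 15, D 0. Winner: D.
The two methods disagree.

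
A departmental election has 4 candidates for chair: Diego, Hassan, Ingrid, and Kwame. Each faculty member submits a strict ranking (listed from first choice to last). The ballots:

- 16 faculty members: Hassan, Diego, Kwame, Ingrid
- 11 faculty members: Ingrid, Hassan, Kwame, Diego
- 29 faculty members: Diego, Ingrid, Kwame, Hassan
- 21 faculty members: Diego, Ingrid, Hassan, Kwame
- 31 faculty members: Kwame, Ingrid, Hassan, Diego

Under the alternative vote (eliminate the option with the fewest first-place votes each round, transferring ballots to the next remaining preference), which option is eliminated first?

Round 1: Diego 50, Hassan 16, Ingrid 11, Kwame 31. Eliminate Ingrid.

Ingrid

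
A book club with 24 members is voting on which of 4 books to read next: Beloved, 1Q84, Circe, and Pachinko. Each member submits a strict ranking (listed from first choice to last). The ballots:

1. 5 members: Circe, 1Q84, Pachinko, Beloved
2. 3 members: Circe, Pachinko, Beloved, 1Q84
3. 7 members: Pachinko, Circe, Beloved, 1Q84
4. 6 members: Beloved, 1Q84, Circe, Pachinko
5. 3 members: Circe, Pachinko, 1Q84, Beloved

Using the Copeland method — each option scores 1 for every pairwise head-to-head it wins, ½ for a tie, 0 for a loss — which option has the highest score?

Beloved: beats 1Q84; loses to Circe and Pachinko → score 1.
1Q84: loses to Beloved, Circe, and Pachinko → score 0.
Circe: beats Beloved, 1Q84, and Pachinko → score 3.
Pachinko: beats Beloved and 1Q84; loses to Circe → score 2.
Circe has the best pairwise record.

Circe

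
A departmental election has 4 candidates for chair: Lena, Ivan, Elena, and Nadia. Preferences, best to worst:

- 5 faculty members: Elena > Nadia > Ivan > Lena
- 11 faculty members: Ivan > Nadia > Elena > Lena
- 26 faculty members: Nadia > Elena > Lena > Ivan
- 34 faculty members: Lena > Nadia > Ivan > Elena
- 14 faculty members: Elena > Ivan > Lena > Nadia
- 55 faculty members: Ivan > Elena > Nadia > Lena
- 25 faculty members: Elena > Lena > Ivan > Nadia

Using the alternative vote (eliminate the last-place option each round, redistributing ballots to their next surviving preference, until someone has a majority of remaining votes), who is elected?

Round 1: Lena 34, Ivan 66, Elena 44, Nadia 26. Eliminate Nadia.
Round 2: Lena 34, Ivan 66, Elena 70. Eliminate Lena.
Round 3: Ivan 100, Elena 70. Ivan has a majority.

Ivan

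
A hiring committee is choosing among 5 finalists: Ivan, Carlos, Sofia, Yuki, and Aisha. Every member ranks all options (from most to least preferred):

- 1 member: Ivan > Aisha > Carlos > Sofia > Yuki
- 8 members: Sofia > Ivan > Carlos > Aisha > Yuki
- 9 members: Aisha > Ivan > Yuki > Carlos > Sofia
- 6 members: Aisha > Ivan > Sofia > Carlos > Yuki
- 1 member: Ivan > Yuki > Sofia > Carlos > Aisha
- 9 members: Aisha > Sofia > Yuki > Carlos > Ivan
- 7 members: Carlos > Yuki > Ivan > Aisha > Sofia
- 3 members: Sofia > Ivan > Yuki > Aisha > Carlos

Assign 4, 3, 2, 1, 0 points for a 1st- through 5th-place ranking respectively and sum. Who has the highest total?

Aisha

Ivan: 1·4 + 8·3 + 9·3 + 6·3 + 1·4 + 9·0 + 7·2 + 3·3 = 100
Carlos: 1·2 + 8·2 + 9·1 + 6·1 + 1·1 + 9·1 + 7·4 + 3·0 = 71
Sofia: 1·1 + 8·4 + 9·0 + 6·2 + 1·2 + 9·3 + 7·0 + 3·4 = 86
Yuki: 1·0 + 8·0 + 9·2 + 6·0 + 1·3 + 9·2 + 7·3 + 3·2 = 66
Aisha: 1·3 + 8·1 + 9·4 + 6·4 + 1·0 + 9·4 + 7·1 + 3·1 = 117
Aisha has the highest Borda score (117).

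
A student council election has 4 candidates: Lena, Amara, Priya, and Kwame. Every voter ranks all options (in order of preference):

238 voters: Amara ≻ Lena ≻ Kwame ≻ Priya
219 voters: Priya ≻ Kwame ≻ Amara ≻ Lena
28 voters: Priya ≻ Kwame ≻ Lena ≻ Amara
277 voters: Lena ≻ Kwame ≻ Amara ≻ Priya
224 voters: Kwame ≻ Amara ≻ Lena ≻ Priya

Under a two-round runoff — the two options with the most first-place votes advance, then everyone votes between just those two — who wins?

Lena

Round 1 first-place votes: Lena 277, Amara 238, Priya 247, Kwame 224.
Lena and Priya advance.
Runoff: Lena is preferred to Priya by 739 voters; Priya by 247.
Lena wins the runoff.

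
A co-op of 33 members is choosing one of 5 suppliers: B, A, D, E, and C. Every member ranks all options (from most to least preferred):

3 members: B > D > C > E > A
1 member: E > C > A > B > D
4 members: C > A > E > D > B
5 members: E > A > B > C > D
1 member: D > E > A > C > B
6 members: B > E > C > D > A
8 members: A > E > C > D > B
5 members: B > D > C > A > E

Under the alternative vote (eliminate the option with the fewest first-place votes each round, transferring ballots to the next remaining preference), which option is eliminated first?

Round 1: B 14, A 8, D 1, E 6, C 4. Eliminate D.

D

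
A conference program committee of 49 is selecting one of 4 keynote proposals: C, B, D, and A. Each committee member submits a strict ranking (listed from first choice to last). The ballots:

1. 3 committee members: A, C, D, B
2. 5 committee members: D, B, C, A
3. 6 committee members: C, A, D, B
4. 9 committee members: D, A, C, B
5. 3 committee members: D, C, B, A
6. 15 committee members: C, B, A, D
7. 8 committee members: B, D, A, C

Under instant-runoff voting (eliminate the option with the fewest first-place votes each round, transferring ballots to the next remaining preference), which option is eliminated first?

Round 1: C 21, B 8, D 17, A 3. Eliminate A.

A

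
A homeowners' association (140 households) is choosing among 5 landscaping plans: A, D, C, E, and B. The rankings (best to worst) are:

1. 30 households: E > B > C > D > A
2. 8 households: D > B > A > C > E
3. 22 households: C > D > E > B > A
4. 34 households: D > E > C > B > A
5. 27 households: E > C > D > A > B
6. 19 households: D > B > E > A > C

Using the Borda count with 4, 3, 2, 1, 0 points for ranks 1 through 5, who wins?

A: 30·0 + 8·2 + 22·0 + 34·0 + 27·1 + 19·1 = 62
D: 30·1 + 8·4 + 22·3 + 34·4 + 27·2 + 19·4 = 394
C: 30·2 + 8·1 + 22·4 + 34·2 + 27·3 + 19·0 = 305
E: 30·4 + 8·0 + 22·2 + 34·3 + 27·4 + 19·2 = 412
B: 30·3 + 8·3 + 22·1 + 34·1 + 27·0 + 19·3 = 227
E has the highest Borda score (412).

E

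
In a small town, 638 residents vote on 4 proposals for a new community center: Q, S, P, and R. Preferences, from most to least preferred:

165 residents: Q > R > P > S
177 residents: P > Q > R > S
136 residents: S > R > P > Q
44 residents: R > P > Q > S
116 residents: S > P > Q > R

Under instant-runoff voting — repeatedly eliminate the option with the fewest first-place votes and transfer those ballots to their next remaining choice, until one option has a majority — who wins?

Round 1: Q 165, S 252, P 177, R 44. Eliminate R.
Round 2: Q 165, S 252, P 221. Eliminate Q.
Round 3: S 252, P 386. P has a majority.

P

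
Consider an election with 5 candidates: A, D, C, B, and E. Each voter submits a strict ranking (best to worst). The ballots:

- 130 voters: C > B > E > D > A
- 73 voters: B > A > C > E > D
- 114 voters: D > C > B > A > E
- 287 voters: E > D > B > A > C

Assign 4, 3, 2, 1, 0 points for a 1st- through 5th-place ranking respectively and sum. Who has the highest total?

A: 130·0 + 73·3 + 114·1 + 287·1 = 620
D: 130·1 + 73·0 + 114·4 + 287·3 = 1447
C: 130·4 + 73·2 + 114·3 + 287·0 = 1008
B: 130·3 + 73·4 + 114·2 + 287·2 = 1484
E: 130·2 + 73·1 + 114·0 + 287·4 = 1481
B has the highest Borda score (1484).

B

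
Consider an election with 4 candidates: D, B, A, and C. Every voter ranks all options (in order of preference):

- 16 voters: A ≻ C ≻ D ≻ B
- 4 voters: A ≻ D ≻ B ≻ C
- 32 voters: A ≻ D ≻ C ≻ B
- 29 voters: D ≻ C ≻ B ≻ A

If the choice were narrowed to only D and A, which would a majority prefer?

A

Voters preferring D to A: 29; preferring A to D: 52.
A wins the head-to-head.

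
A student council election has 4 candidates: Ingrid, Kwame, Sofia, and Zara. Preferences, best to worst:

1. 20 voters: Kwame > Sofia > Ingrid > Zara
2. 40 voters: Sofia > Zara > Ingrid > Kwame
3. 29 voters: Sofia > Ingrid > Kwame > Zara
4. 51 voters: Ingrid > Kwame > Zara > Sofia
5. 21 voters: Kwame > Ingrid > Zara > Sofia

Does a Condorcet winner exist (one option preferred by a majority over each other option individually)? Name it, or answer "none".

Checking pairwise contests:
Sofia beats Ingrid 89–72.
Ingrid beats Kwame 120–41.
Kwame beats Sofia 92–69.
Ingrid beats Zara 121–40.
Every option loses at least one head-to-head, so there is no Condorcet winner.

none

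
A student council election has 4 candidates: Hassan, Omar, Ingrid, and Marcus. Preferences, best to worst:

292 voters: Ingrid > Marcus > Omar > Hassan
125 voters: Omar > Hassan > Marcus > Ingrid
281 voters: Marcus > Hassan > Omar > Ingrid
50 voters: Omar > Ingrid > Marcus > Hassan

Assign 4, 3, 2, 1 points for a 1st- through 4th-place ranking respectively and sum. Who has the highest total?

Marcus

Hassan: 292·1 + 125·3 + 281·3 + 50·1 = 1560
Omar: 292·2 + 125·4 + 281·2 + 50·4 = 1846
Ingrid: 292·4 + 125·1 + 281·1 + 50·3 = 1724
Marcus: 292·3 + 125·2 + 281·4 + 50·2 = 2350
Marcus has the highest Borda score (2350).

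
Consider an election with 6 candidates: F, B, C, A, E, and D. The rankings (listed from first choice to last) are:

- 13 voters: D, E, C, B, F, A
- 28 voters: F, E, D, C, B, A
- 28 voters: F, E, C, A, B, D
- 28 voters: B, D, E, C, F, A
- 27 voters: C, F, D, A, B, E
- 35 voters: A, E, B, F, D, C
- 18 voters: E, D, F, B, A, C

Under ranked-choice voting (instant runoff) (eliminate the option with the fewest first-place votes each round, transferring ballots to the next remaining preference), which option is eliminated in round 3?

B

Round 1: F 56, B 28, C 27, A 35, E 18, D 13. Eliminate D.
Round 2: F 56, B 28, C 27, A 35, E 31. Eliminate C.
Round 3: F 83, B 28, A 35, E 31. Eliminate B.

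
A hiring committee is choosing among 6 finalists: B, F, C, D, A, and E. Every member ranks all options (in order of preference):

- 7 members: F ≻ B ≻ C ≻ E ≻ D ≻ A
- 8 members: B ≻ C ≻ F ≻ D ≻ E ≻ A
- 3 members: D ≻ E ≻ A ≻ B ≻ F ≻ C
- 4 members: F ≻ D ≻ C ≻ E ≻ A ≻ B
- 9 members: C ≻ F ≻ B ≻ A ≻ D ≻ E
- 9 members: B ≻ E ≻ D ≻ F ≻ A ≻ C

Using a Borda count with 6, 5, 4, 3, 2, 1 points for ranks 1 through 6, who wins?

B: 7·5 + 8·6 + 3·3 + 4·1 + 9·4 + 9·6 = 186
F: 7·6 + 8·4 + 3·2 + 4·6 + 9·5 + 9·3 = 176
C: 7·4 + 8·5 + 3·1 + 4·4 + 9·6 + 9·1 = 150
D: 7·2 + 8·3 + 3·6 + 4·5 + 9·2 + 9·4 = 130
A: 7·1 + 8·1 + 3·4 + 4·2 + 9·3 + 9·2 = 80
E: 7·3 + 8·2 + 3·5 + 4·3 + 9·1 + 9·5 = 118
B has the highest Borda score (186).

B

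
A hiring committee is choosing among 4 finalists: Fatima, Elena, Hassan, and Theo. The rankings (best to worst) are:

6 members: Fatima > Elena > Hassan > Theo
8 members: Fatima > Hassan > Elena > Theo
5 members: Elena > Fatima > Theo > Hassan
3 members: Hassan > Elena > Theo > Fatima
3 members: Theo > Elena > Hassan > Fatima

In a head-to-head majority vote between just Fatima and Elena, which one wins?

Fatima

Voters preferring Fatima to Elena: 14; preferring Elena to Fatima: 11.
Fatima wins the head-to-head.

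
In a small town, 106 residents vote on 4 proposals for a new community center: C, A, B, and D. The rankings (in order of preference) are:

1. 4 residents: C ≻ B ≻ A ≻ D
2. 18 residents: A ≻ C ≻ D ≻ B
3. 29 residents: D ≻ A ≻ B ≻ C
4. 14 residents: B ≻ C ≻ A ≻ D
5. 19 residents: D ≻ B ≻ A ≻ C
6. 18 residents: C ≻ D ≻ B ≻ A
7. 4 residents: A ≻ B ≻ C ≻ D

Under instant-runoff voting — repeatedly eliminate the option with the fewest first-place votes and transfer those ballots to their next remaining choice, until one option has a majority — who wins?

Round 1: C 22, A 22, B 14, D 48. Eliminate B.
Round 2: C 36, A 22, D 48. Eliminate A.
Round 3: C 58, D 48. C has a majority.

C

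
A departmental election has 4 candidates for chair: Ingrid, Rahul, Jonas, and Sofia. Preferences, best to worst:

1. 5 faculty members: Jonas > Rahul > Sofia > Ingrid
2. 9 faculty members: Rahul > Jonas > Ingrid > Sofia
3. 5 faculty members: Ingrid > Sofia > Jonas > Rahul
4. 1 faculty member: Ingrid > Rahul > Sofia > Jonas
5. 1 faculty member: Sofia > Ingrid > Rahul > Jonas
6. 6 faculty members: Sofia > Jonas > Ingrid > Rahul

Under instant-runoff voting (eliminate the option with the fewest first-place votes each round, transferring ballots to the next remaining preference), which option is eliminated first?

Round 1: Ingrid 6, Rahul 9, Jonas 5, Sofia 7. Eliminate Jonas.

Jonas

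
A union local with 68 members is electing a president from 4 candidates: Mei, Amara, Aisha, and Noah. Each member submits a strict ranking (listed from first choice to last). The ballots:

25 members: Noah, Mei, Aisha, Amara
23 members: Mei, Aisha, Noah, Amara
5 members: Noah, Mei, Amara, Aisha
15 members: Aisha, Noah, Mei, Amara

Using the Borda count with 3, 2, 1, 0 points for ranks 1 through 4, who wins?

Mei

Mei: 25·2 + 23·3 + 5·2 + 15·1 = 144
Amara: 25·0 + 23·0 + 5·1 + 15·0 = 5
Aisha: 25·1 + 23·2 + 5·0 + 15·3 = 116
Noah: 25·3 + 23·1 + 5·3 + 15·2 = 143
Mei has the highest Borda score (144).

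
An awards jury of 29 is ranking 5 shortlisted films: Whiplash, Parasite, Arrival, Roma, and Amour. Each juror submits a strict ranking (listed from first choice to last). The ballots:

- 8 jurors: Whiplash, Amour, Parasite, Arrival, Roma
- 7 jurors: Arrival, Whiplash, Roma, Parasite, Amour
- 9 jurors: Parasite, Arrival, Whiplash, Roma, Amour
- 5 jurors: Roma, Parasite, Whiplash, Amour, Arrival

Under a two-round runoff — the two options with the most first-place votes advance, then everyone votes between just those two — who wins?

Whiplash

Round 1 first-place votes: Whiplash 8, Parasite 9, Arrival 7, Roma 5, Amour 0.
Parasite and Whiplash advance.
Runoff: Parasite is preferred to Whiplash by 14 voters; Whiplash by 15.
Whiplash wins the runoff.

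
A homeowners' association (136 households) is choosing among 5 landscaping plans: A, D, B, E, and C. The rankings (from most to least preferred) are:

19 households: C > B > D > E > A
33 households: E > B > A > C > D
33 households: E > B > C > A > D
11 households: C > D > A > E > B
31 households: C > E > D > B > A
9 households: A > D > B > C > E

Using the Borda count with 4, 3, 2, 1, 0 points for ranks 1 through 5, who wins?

A: 19·0 + 33·2 + 33·1 + 11·2 + 31·0 + 9·4 = 157
D: 19·2 + 33·0 + 33·0 + 11·3 + 31·2 + 9·3 = 160
B: 19·3 + 33·3 + 33·3 + 11·0 + 31·1 + 9·2 = 304
E: 19·1 + 33·4 + 33·4 + 11·1 + 31·3 + 9·0 = 387
C: 19·4 + 33·1 + 33·2 + 11·4 + 31·4 + 9·1 = 352
E has the highest Borda score (387).

E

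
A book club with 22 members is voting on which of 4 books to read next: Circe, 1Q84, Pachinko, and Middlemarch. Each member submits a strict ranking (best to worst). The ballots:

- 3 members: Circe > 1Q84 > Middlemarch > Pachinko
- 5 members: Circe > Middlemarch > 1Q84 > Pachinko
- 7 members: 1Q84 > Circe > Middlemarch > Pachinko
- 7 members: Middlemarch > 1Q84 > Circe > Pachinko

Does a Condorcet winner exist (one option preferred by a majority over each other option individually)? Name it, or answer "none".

Checking pairwise contests:
1Q84 beats Circe 14–8.
Middlemarch beats 1Q84 12–10.
Circe beats Pachinko 22–0.
Circe beats Middlemarch 15–7.
Every option loses at least one head-to-head, so there is no Condorcet winner.

none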